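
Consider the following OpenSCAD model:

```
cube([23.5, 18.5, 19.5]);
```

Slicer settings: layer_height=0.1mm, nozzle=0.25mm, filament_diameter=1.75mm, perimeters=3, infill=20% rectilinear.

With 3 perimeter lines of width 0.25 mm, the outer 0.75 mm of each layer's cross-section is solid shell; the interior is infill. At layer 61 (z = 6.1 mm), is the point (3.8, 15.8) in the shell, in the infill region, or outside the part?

At z = 6.1 mm: the cube is present — its section is the full 23.5×18.5 rectangle. Overall, the cross-section is a single solid region. The nearest boundary edge runs (23.50, 18.50)→(0.00, 18.50); distance from the point to it = 2.70 mm. The point is inside the cross-section and 2.70 mm from the nearest boundary — more than the 0.75 mm shell width (3 × 0.25), so it's in the infill interior.

infill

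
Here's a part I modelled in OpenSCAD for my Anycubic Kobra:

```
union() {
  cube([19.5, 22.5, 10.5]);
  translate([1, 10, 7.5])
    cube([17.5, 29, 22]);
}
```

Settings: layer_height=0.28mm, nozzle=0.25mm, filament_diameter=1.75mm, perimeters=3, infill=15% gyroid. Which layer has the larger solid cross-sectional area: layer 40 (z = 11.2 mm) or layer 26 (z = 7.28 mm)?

Layer 40 (z = 11.2): the cube does not reach this height (z outside [0, 10.5]); the cube at (1, 10) is present — its section is the full 17.5×29 rectangle (area 507.50 mm²); Taking the union: only the 17.5×29 cube at (1, 10) is present, so the union is just that shape — area = 507.50 mm². So its area = 507.50 mm². Layer 26 (z = 7.28): the 19.5×22.5 cube contributes its full rectangle (area 438.75 mm²); the cube at (1, 10) is absent (z outside [7.5, 29.5]); Taking the union: only the 19.5×22.5 cube is present, so the union is just that shape — area = 438.75 mm². So its area = 438.75 mm². Layer 40 is larger (507.50 vs 438.75 mm²).

layer 40 (z = 11.2 mm)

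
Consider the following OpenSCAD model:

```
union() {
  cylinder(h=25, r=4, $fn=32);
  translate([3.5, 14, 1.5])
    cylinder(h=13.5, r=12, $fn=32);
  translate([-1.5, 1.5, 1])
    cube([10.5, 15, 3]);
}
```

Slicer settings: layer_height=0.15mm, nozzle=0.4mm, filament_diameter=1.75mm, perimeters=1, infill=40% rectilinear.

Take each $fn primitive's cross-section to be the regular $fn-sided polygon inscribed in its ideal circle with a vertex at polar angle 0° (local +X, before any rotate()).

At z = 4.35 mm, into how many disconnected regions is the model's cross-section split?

At z = 4.35 mm: the r=4 cylinder contributes a regular 32-gon of circumradius 4; the cylinder at (3.5, 14): section is a regular 32-gon, circumradius r=12; the cube at (-1.5, 1.5) is absent (z outside [1, 4]); Merging all regions: the regions partially overlap (shared area 5.88 mm²), so overlapping operands fuse into one piece — 1 connected region. The result has 1 disconnected region.

1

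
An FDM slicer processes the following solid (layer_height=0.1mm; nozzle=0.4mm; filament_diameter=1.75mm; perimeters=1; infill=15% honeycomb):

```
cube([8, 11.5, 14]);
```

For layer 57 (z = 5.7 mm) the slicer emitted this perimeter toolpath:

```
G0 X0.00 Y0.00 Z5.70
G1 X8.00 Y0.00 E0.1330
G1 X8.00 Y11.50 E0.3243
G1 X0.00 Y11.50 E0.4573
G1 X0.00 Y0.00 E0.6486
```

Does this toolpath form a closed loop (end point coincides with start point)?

Start point (G0): (0.00, 0.00). End point (last G1): the path returns to the start — closed.

yes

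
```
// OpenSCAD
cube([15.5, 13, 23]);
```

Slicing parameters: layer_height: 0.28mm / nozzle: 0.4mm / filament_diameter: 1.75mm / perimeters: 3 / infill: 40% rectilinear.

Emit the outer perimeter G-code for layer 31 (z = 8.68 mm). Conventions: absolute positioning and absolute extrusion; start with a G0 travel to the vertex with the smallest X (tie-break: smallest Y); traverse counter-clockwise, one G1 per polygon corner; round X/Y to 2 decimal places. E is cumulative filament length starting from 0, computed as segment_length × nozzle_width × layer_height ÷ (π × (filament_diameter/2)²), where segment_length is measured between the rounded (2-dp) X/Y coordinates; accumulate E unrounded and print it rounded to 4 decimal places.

At z = 8.68 mm: the 15.5×13 cube contributes its full rectangle. The outline is a single polygon with 4 vertices. Extrusion per mm of travel: 0.4 × 0.28 / (π × 0.875²) = 0.046564. Accumulating E over each segment gives final E = 2.6542.

G0 X0.00 Y0.00 Z8.68
G1 X15.50 Y0.00 E0.7217
G1 X15.50 Y13.00 E1.3271
G1 X0.00 Y13.00 E2.0488
G1 X0.00 Y0.00 E2.6542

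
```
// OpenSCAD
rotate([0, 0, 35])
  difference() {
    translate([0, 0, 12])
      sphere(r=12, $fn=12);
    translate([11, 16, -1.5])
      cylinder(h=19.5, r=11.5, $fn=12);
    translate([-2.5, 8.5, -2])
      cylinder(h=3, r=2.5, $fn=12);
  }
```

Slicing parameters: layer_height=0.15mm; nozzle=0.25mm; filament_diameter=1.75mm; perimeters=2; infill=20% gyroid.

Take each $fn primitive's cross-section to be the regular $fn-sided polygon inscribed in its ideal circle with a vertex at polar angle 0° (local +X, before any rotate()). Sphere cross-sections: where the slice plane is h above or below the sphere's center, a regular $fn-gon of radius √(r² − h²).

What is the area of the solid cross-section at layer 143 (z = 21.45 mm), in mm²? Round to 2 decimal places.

164.09 mm²

At z = 21.45 mm: the sphere: section is a regular 12-gon, circumradius = √(r²−h²) = √(12²−9.45²) = 7.396 (area = (12/2)·7.396²·sin(360°/12) = 164.09 mm²); the cylinder at (11, 16) is absent (z outside [-1.5, 18]); the cylinder at (-2.5, 8.5) does not reach this height (z outside [-2, 1]); After the difference (first − rest): none of the subtracted shapes is present at this height, so the r=12 sphere is unchanged — area = 164.09 mm²; (rotated 35° about Z; rotation is an isometry so areas/perimeters/island counts are preserved). Overall, the cross-section is a single solid region. Net area = 164.09 mm².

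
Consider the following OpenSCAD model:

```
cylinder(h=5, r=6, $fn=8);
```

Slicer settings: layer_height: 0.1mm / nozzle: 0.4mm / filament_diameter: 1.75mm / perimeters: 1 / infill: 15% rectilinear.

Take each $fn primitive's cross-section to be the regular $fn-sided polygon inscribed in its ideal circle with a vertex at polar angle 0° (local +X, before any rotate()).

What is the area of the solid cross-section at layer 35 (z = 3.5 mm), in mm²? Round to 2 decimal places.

At z = 3.5 mm: the cylinder: section is a regular 8-gon, circumradius r=6 (area = (8/2)·6.000²·sin(360°/8) = 101.82 mm²). Overall, the cross-section is a single solid region. Net area = 101.82 mm².

101.82 mm²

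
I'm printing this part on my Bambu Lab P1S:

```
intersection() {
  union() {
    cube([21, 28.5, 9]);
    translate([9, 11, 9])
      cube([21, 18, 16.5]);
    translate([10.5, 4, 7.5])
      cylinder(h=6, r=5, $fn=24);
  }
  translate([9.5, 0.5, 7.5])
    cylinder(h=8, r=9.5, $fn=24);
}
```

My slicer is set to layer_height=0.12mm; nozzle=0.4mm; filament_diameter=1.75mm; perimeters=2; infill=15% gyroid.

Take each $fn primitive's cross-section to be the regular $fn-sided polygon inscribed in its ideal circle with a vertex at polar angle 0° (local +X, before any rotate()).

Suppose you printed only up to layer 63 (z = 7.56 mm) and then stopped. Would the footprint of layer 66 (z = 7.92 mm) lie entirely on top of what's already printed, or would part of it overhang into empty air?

Compare the two slices. At z = 7.56: the cube (footprint 21×28.5) is included at this height (area 598.50 mm²); the cube at (9, 11) is absent (z outside [9, 25.5]); the r=5 cylinder at (10.5, 4) contributes a regular 24-gon of circumradius 5 (area = (24/2)·5.000²·sin(360°/24) = 77.65 mm²); Merging all regions: the regions partially overlap — summed areas 676.15 mm² minus the doubly-counted overlap 73.74 mm² gives 602.41 mm² — area = 602.41 mm²; the r=9.5 cylinder at (9.5, 0.5) gives a regular 24-gon of circumradius 9.5 (constant along its height) (area = (24/2)·9.500²·sin(360°/24) = 280.30 mm²); Keeping only the common overlap: the r=9.5 cylinder at (9.5, 0.5) partially overlaps that combined region; clipping to the common part keeps 153.53 mm² — area = 153.53 mm². At z = 7.92: the 21×28.5 cube contributes its full rectangle (area 598.50 mm²); the cube at (9, 11) is absent (z outside [9, 25.5]); the r=5 cylinder at (10.5, 4) contributes a regular 24-gon of circumradius 5 (area = (24/2)·5.000²·sin(360°/24) = 77.65 mm²); Taking the union: the regions partially overlap — summed areas 676.15 mm² minus the doubly-counted overlap 73.74 mm² gives 602.41 mm² — area = 602.41 mm²; the r=9.5 cylinder at (9.5, 0.5) contributes a regular 24-gon of circumradius 9.5 (area = (24/2)·9.500²·sin(360°/24) = 280.30 mm²); Taking the intersection: the r=9.5 cylinder at (9.5, 0.5) partially overlaps that combined region; clipping to the common part keeps 153.53 mm² — area = 153.53 mm². Checking containment: the cross-section at z = 7.92 is a subset of the cross-section at z = 7.56.

entirely on top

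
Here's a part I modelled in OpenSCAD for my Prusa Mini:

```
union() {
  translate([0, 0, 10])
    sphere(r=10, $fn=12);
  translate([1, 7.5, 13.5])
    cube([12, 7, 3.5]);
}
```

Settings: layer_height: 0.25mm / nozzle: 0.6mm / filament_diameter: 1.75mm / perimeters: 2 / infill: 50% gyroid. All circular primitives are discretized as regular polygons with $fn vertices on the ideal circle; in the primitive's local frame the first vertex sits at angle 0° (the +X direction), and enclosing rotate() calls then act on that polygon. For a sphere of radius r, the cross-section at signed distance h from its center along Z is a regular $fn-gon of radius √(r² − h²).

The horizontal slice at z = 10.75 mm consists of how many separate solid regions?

At z = 10.75 mm: the r=10 sphere contributes a regular 12-gon of circumradius √(10²−0.75²) = 9.972; the cube at (1, 7.5) is absent (z outside [13.5, 17]); Taking the union: only the r=10 sphere is present, so the union is just that shape — 1 connected region. The result has 1 disconnected region.

1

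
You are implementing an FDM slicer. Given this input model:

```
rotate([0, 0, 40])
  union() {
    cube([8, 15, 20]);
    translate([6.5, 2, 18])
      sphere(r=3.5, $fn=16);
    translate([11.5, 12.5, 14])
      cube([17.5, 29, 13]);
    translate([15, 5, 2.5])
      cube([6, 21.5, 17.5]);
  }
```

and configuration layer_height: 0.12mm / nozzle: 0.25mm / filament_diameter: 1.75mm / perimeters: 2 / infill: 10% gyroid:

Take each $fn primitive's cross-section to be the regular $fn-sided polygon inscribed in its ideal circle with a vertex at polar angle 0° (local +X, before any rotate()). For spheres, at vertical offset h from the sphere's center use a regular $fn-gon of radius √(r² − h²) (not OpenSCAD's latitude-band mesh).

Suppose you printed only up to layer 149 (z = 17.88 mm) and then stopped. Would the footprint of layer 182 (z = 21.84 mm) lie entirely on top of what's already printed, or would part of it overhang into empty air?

entirely on top

Compare the two slices. At z = 17.88: the cube is present — its section is the full 8×15 rectangle (area 120.00 mm²); the r=3.5 sphere at (6.5, 2) contributes a regular 16-gon of circumradius √(3.5²−0.12²) = 3.498 (area = (16/2)·3.498²·sin(360°/16) = 37.46 mm²); the cube at (11.5, 12.5) is present — its section is the full 17.5×29 rectangle (area 507.50 mm²); the 6×21.5 cube at (15, 5) contributes its full rectangle (area 129.00 mm²); Combining (union): the regions partially overlap — summed areas 793.96 mm² minus the doubly-counted overlap 107.88 mm² gives 686.08 mm² — area = 686.08 mm²; (whole slice rotated 40° about Z — lengths, areas and connectivity unchanged). At z = 21.84: the cube is not intersected at this z (z outside [0, 20]); the sphere at (6.5, 2) does not reach this height (|z−center|=3.840 > r=3.5); the 17.5×29 cube at (11.5, 12.5) contributes its full rectangle (area 507.50 mm²); the cube at (15, 5) does not reach this height (z outside [2.5, 20]); Combining (union): only the 17.5×29 cube at (11.5, 12.5) is present, so the union is just that shape — area = 507.50 mm²; (rotated 40° about Z; rotation is an isometry so areas/perimeters/island counts are preserved). Checking containment: the cross-section at z = 21.84 is a subset of the cross-section at z = 17.88.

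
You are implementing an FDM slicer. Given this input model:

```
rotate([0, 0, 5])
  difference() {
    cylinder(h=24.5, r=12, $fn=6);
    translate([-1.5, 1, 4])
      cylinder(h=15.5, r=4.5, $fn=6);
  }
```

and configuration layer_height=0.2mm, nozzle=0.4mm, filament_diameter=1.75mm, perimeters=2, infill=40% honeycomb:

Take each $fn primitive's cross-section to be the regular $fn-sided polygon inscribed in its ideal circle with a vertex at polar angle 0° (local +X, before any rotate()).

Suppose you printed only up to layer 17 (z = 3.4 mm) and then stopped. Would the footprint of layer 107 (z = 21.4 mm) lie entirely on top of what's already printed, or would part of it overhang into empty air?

entirely on top

Compare the two slices. At z = 3.4: the r=12 cylinder gives a regular 6-gon of circumradius 12 (constant along its height) (area = (6/2)·12.000²·sin(360°/6) = 374.12 mm²); the cylinder at (-1.5, 1) is not intersected at this z (z outside [4, 19.5]); After the difference (first − rest): none of the subtracted shapes is present at this height, so the r=12 cylinder is unchanged — area = 374.12 mm²; (whole slice rotated 5° about Z — lengths, areas and connectivity unchanged). At z = 21.4: the r=12 cylinder gives a regular 6-gon of circumradius 12 (constant along its height) (area = (6/2)·12.000²·sin(360°/6) = 374.12 mm²); the cylinder at (-1.5, 1) does not reach this height (z outside [4, 19.5]); After the difference (first − rest): none of the subtracted shapes is present at this height, so the r=12 cylinder is unchanged — area = 374.12 mm²; (whole slice rotated 5° about Z — lengths, areas and connectivity unchanged). Checking containment: the cross-section at z = 21.4 is a subset of the cross-section at z = 3.4.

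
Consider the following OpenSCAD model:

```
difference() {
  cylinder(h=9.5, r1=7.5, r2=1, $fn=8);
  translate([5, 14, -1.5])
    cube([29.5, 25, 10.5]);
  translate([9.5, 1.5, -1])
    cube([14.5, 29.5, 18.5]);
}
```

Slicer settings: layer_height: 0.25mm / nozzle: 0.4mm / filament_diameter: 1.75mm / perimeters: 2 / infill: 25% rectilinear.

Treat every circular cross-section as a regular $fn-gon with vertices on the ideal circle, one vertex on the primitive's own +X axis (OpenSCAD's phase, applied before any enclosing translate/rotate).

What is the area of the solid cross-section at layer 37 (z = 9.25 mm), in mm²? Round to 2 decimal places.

At z = 9.25 mm: the cone (r1=7.5→r2=1) has section circumradius 1.171 here — a regular 8-gon (area = (8/2)·1.171²·sin(360°/8) = 3.88 mm²); the cube at (5, 14) does not reach this height (z outside [-1.5, 9]); the cube at (9.5, 1.5) (footprint 14.5×29.5) is included at this height (area 427.75 mm²); Taking the first minus the rest: starting from the cone (3.88 mm²), the 14.5×29.5 cube at (9.5, 1.5) misses the remaining region (no effect) — area = 3.88 mm². Overall, the cross-section is a single solid region. Net area = 3.88 mm².

3.88 mm²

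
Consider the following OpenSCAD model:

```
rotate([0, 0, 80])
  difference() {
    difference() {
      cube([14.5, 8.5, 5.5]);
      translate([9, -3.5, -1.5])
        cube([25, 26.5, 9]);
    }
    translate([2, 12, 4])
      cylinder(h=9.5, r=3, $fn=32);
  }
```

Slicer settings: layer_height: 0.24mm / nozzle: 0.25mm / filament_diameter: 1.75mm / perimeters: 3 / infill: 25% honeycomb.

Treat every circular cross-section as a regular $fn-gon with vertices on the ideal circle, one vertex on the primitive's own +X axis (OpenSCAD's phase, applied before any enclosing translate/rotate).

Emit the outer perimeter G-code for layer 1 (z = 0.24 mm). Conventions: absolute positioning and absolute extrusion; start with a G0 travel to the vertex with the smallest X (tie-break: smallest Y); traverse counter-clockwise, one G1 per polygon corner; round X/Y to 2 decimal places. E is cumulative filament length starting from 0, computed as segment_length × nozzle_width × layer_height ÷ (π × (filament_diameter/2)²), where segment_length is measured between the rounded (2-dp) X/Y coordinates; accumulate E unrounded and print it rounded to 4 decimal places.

G0 X-8.37 Y1.48 Z0.24
G1 X0.00 Y0.00 E0.2120
G1 X1.56 Y8.86 E0.4364
G1 X-6.81 Y10.34 E0.6485
G1 X-8.37 Y1.48 E0.8729

At z = 0.24 mm: the 14.5×8.5 cube contributes its full rectangle; the 25×26.5 cube at (9, -3.5) contributes its full rectangle; Subtracting the remaining from the first: starting from the 14.5×8.5 cube, the 25×26.5 cube at (9, -3.5) partially overlaps it — only the 46.75 mm² overlap (of its 662.50 mm²) is removed, clipping the outline — 1 connected region; the cylinder at (2, 12) does not reach this height (z outside [4, 13.5]); Subtracting the remaining from the first: none of the subtracted shapes is present at this height, so the result so far is unchanged — 1 connected region; (rotated 80° about Z; rotation is an isometry so areas/perimeters/island counts are preserved). The outline is a single polygon with 4 vertices. Extrusion per mm of travel: 0.25 × 0.24 / (π × 0.875²) = 0.024945. Accumulating E over each segment gives final E = 0.8729.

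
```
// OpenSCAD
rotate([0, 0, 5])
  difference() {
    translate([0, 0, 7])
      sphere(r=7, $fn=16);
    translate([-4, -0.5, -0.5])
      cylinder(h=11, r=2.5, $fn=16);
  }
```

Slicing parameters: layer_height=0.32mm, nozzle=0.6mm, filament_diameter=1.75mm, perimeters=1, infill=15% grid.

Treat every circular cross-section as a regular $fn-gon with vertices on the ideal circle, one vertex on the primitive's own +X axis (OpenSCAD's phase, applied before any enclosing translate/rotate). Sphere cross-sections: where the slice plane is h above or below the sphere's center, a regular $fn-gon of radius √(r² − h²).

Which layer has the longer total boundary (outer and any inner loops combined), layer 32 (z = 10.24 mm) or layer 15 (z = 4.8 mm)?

layer 15 (z = 4.8 mm)

Layer 32 (z = 10.24): the r=7 sphere contributes a regular 16-gon of circumradius √(7²−3.24²) = 6.205 (perimeter = 2·16·6.205·sin(180°/16) = 38.74 mm); the r=2.5 cylinder at (-4, -0.5) contributes a regular 16-gon of circumradius 2.5 (perimeter = 2·16·2.500·sin(180°/16) = 15.61 mm); Subtracting the remaining from the first: starting from the r=7 sphere, the r=2.5 cylinder at (-4, -0.5) partially overlaps it — only the 18.31 mm² overlap (of its 19.13 mm²) is removed, clipping the outline — boundary = 47.68 mm; (rotated 5° about Z; rotation is an isometry so areas/perimeters/island counts are preserved). So its perimeter = 47.68 mm. Layer 15 (z = 4.8): the r=7 sphere slices to a regular 16-gon of circumradius 6.645 (√(r²−h²) with h=2.2 from center) (perimeter = 2·16·6.645·sin(180°/16) = 41.49 mm); the cylinder at (-4, -0.5): section is a regular 16-gon, circumradius r=2.5 (perimeter = 2·16·2.500·sin(180°/16) = 15.61 mm); After the difference (first − rest): starting from the r=7 sphere, the r=2.5 cylinder at (-4, -0.5) lies wholly inside it (removes its full 19.13 mm² and its 15.61 mm outline becomes a hole wall) — boundary (outer + 1 inner loop) = 57.09 mm; (rotated 5° about Z; rotation is an isometry so areas/perimeters/island counts are preserved). So its perimeter = 57.09 mm. Layer 15 is larger (57.09 vs 47.68 mm).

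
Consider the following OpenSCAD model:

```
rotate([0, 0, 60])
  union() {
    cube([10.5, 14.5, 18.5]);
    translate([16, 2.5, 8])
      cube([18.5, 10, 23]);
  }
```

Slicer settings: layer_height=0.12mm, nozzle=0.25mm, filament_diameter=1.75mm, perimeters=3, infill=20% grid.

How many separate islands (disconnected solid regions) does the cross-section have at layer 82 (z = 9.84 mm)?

2

At z = 9.84 mm: the cube is present — its section is the full 10.5×14.5 rectangle; the 18.5×10 cube at (16, 2.5) contributes its full rectangle; Merging all regions: the 2 present regions are separate (no shared area or edge), so areas and boundary lengths simply add and each stays a separate island — 2 connected regions; (rotated 60° about Z; rotation is an isometry so areas/perimeters/island counts are preserved). Overall, the cross-section has 2 separate islands. Island count = 2.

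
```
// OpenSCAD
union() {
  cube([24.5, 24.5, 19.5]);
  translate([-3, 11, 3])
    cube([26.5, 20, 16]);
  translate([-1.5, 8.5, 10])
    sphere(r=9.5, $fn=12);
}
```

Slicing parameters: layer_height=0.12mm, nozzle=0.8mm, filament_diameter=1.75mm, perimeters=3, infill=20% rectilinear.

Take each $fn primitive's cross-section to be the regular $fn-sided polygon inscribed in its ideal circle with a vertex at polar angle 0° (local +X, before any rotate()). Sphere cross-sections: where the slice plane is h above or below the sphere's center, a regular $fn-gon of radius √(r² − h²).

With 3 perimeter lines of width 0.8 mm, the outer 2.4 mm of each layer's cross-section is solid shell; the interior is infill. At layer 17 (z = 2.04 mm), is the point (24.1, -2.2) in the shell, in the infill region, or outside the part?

outside

At z = 2.04 mm: the cube is present — its section is the full 24.5×24.5 rectangle; the cube at (-3, 11) does not reach this height (z outside [3, 19]); the r=9.5 sphere at (-1.5, 8.5) contributes a regular 12-gon of circumradius √(9.5²−7.96²) = 5.185; Taking the union: the regions partially overlap (shared area 25.38 mm²), so overlapping operands fuse into one piece — 1 connected region. Overall, the cross-section is a single solid region. The nearest boundary edge runs (24.50, 0.00)→(0.00, 0.00); distance from the point to it = 2.20 mm. The point is not inside any of the regions above, so it lies outside the cross-section (2.20 mm from the nearest boundary).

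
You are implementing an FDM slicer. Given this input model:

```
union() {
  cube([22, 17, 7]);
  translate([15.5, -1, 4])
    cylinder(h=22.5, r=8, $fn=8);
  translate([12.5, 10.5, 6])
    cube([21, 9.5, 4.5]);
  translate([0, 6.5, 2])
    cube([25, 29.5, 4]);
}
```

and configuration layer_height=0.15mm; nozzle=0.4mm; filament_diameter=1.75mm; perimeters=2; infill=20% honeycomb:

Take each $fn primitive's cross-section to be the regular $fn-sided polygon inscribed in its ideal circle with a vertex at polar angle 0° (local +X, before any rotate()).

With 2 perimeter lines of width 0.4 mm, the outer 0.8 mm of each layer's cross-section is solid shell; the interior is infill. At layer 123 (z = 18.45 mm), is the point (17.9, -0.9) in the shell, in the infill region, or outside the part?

At z = 18.45 mm: the cube is not intersected at this z (z outside [0, 7]); the cylinder at (15.5, -1): section is a regular 8-gon, circumradius r=8; the cube at (12.5, 10.5) does not reach this height (z outside [6, 10.5]); the cube at (0, 6.5) is not intersected at this z (z outside [2, 6]); Combining (union): only the r=8 cylinder at (15.5, -1) is present, so the union is just that shape — 1 connected region. Overall, the cross-section is a single solid region. The nearest boundary edge runs (23.50, -1.00)→(21.16, 4.66); distance from the point to it = 5.14 mm. The point is inside the cross-section and 5.14 mm from the nearest boundary — more than the 0.8 mm shell width (2 × 0.4), so it's in the infill interior.

infill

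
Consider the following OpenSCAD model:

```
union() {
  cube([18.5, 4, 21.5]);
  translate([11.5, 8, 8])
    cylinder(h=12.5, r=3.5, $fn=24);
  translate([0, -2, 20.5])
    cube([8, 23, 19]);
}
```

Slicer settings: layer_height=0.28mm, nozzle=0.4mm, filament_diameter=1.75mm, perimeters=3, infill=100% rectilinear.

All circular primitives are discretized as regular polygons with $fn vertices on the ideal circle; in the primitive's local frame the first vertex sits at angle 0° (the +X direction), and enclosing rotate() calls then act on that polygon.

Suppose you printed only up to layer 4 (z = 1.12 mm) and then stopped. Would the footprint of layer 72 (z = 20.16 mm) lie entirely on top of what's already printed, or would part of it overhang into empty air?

part overhangs

Compare the two slices. At z = 1.12: the cube (footprint 18.5×4) is included at this height (area 74.00 mm²); the cylinder at (11.5, 8) does not reach this height (z outside [8, 20.5]); the cube at (0, -2) is not intersected at this z (z outside [20.5, 39.5]); Combining (union): only the 18.5×4 cube is present, so the union is just that shape — area = 74.00 mm². At z = 20.16: the 18.5×4 cube contributes its full rectangle (area 74.00 mm²); the r=3.5 cylinder at (11.5, 8) gives a regular 24-gon of circumradius 3.5 (constant along its height) (area = (24/2)·3.500²·sin(360°/24) = 38.05 mm²); the cube at (0, -2) is not intersected at this z (z outside [20.5, 39.5]); Merging all regions: the 2 present regions are separate (no shared area or edge), so areas and boundary lengths simply add and each stays a separate island — area = 112.05 mm². Checking containment: at z = 20.16 the cross-section extends beyond the z = 1.12 cross-section by about 38.05 mm².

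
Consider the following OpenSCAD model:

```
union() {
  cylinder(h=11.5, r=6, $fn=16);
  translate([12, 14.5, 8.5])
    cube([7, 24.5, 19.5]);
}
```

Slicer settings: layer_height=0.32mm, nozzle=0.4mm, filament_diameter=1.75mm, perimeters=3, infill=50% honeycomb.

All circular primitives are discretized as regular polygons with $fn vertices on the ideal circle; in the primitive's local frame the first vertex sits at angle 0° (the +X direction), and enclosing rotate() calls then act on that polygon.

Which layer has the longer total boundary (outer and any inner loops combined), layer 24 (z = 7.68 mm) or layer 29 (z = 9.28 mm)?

Layer 24 (z = 7.68): the r=6 cylinder gives a regular 16-gon of circumradius 6 (constant along its height) (perimeter = 2·16·6.000·sin(180°/16) = 37.46 mm); the cube at (12, 14.5) does not reach this height (z outside [8.5, 28]); Merging all regions: only the r=6 cylinder is present, so the union is just that shape — boundary = 37.46 mm. So its perimeter = 37.46 mm. Layer 29 (z = 9.28): the r=6 cylinder contributes a regular 16-gon of circumradius 6 (perimeter = 2·16·6.000·sin(180°/16) = 37.46 mm); the cube at (12, 14.5) (footprint 7×24.5) is included at this height (perimeter 63.00 mm); Taking the union: the 2 present regions are separate (no shared area or edge), so areas and boundary lengths simply add and each stays a separate island — boundary = 100.46 mm. So its perimeter = 100.46 mm. Layer 29 is larger (100.46 vs 37.46 mm).

layer 29 (z = 9.28 mm)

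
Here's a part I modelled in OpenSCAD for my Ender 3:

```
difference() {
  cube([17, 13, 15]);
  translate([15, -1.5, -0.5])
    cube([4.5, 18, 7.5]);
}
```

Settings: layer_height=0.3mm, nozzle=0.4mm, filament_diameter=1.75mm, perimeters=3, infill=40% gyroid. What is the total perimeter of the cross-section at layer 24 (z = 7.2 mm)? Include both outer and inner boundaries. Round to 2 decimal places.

At z = 7.2 mm: the cube is present — its section is the full 17×13 rectangle (perimeter 60.00 mm); the cube at (15, -1.5) does not reach this height (z outside [-0.5, 7]); Subtracting the remaining from the first: none of the subtracted shapes is present at this height, so the 17×13 cube is unchanged — boundary = 60.00 mm. Overall, the cross-section is a single solid region. Total boundary length (outer) = 60.00 mm.

60.00 mm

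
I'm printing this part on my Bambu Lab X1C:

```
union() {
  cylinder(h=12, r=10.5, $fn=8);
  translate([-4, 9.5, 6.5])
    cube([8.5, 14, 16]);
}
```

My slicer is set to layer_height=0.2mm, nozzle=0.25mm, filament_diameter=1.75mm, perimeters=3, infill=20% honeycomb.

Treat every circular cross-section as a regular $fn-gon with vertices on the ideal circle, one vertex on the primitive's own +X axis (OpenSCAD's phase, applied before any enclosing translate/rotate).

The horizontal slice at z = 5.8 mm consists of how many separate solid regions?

1

At z = 5.8 mm: the r=10.5 cylinder contributes a regular 8-gon of circumradius 10.5; the cube at (-4, 9.5) is not intersected at this z (z outside [6.5, 22.5]); Combining (union): only the r=10.5 cylinder is present, so the union is just that shape — 1 connected region. The result has 1 disconnected region.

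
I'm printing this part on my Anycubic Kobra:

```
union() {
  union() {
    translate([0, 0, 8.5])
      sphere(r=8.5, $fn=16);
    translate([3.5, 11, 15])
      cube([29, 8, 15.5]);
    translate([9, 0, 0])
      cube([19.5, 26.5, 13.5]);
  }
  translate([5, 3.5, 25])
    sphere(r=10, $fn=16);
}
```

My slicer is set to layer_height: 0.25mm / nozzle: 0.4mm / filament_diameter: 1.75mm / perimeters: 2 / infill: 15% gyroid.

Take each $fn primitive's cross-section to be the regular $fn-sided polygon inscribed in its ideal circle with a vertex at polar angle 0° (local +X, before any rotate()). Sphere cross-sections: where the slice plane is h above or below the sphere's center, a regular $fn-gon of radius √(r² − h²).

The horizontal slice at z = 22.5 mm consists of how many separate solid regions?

1

At z = 22.5 mm: the sphere does not reach this height (|z−center|=14.000 > r=8.5); the 29×8 cube at (3.5, 11) contributes its full rectangle; the cube at (9, 0) does not reach this height (z outside [0, 13.5]); Taking the union: only the 29×8 cube at (3.5, 11) is present, so the union is just that shape — 1 connected region; the sphere at (5, 3.5): section is a regular 16-gon, circumradius = √(r²−h²) = √(10²−2.5²) = 9.682; Combining (union): the regions partially overlap (shared area 11.33 mm²), so overlapping operands fuse into one piece — 1 connected region. The result has 1 disconnected region.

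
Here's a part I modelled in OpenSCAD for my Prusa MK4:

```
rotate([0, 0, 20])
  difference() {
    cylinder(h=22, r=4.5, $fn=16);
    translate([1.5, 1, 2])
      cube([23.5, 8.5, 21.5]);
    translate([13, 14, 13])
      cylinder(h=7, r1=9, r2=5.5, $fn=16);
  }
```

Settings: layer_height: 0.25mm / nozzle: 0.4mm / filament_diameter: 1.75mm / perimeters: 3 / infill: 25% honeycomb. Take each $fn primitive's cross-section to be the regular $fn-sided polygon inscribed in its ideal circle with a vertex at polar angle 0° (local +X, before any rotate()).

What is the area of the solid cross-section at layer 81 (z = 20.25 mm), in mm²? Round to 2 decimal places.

At z = 20.25 mm: the cylinder: section is a regular 16-gon, circumradius r=4.5 (area = (16/2)·4.500²·sin(360°/16) = 61.99 mm²); the 23.5×8.5 cube at (1.5, 1) contributes its full rectangle (area 199.75 mm²); the cone at (13, 14) is absent (z outside [13, 20]); After the difference (first − rest): starting from the r=4.5 cylinder (61.99 mm²), the 23.5×8.5 cube at (1.5, 1) partially overlaps it — only the 6.07 mm² overlap (of its 199.75 mm²) is removed, clipping the outline — area = 55.92 mm²; (whole slice rotated 20° about Z — lengths, areas and connectivity unchanged). Overall, the cross-section is a single solid region. Net area = 55.92 mm².

55.92 mm²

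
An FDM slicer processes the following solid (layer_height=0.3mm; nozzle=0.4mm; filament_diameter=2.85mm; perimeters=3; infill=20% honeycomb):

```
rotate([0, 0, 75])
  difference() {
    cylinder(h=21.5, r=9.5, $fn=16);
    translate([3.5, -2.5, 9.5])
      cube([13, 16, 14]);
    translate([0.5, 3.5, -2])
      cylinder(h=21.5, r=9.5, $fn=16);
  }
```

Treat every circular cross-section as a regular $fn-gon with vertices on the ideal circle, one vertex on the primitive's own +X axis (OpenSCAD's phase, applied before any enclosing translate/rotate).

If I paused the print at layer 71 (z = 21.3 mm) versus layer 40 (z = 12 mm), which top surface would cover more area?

layer 71 (z = 21.3 mm)

Layer 71 (z = 21.3): the cylinder: section is a regular 16-gon, circumradius r=9.5 (area = (16/2)·9.500²·sin(360°/16) = 276.30 mm²); the cube at (3.5, -2.5) is present — its section is the full 13×16 rectangle (area 208.00 mm²); the cylinder at (0.5, 3.5) is absent (z outside [-2, 19.5]); Subtracting the remaining from the first: starting from the r=9.5 cylinder (276.30 mm²), the 13×16 cube at (3.5, -2.5) partially overlaps it — only the 51.42 mm² overlap (of its 208.00 mm²) is removed, clipping the outline — area = 224.88 mm²; (whole slice rotated 75° about Z — lengths, areas and connectivity unchanged). So its area = 224.88 mm². Layer 40 (z = 12): the cylinder: section is a regular 16-gon, circumradius r=9.5 (area = (16/2)·9.500²·sin(360°/16) = 276.30 mm²); the cube at (3.5, -2.5) (footprint 13×16) is included at this height (area 208.00 mm²); the cylinder at (0.5, 3.5): section is a regular 16-gon, circumradius r=9.5 (area = (16/2)·9.500²·sin(360°/16) = 276.30 mm²); Taking the first minus the rest: starting from the r=9.5 cylinder (276.30 mm²), the 13×16 cube at (3.5, -2.5) partially overlaps it — only the 51.42 mm² overlap (of its 208.00 mm²) is removed, clipping the outline; the r=9.5 cylinder at (0.5, 3.5) partially overlaps it — only the 160.82 mm² overlap (of its 276.30 mm²) is removed, clipping the outline — area = 64.06 mm²; (rotated 75° about Z; rotation is an isometry so areas/perimeters/island counts are preserved). So its area = 64.06 mm². Layer 71 is larger (224.88 vs 64.06 mm²).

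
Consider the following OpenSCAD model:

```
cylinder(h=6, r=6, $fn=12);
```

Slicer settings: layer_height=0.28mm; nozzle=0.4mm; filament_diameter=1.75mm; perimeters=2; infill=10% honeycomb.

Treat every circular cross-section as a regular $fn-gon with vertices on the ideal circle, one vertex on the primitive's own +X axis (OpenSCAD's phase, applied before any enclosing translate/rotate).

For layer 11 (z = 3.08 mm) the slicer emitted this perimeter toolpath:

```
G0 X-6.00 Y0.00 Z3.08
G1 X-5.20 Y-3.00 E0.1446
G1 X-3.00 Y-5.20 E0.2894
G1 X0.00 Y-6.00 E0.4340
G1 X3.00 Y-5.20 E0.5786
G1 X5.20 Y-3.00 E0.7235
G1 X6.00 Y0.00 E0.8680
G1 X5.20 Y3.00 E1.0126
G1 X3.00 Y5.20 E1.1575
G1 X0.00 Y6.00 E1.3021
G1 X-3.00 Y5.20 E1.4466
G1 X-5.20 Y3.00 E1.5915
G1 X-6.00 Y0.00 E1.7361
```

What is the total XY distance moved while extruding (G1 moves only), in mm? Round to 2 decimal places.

37.28 mm

Sum the Euclidean lengths of each G1 segment: total = 37.28 mm.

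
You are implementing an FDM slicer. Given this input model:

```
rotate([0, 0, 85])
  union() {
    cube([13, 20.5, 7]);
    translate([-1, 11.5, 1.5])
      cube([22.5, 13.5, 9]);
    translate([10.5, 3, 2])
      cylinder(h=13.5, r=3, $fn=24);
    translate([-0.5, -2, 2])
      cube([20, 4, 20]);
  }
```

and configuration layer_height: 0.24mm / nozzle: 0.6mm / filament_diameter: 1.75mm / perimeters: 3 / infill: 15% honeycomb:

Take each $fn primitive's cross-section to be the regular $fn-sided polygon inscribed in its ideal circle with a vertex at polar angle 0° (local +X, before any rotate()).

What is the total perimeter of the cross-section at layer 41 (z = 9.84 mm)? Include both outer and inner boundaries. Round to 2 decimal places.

125.84 mm

At z = 9.84 mm: the cube does not reach this height (z outside [0, 7]); the 22.5×13.5 cube at (-1, 11.5) contributes its full rectangle (perimeter 72.00 mm); the r=3 cylinder at (10.5, 3) gives a regular 24-gon of circumradius 3 (constant along its height) (perimeter = 2·24·3.000·sin(180°/24) = 18.80 mm); the 20×4 cube at (-0.5, -2) contributes its full rectangle (perimeter 48.00 mm); Combining (union): the regions partially overlap (shared area 8.12 mm²), so the edge portions inside another operand are dropped and the merged outline is re-measured after clipping — boundary = 125.84 mm; (rotated 85° about Z; rotation is an isometry so areas/perimeters/island counts are preserved). Overall, the cross-section has 2 separate islands. Total boundary length (outer) = 125.84 mm.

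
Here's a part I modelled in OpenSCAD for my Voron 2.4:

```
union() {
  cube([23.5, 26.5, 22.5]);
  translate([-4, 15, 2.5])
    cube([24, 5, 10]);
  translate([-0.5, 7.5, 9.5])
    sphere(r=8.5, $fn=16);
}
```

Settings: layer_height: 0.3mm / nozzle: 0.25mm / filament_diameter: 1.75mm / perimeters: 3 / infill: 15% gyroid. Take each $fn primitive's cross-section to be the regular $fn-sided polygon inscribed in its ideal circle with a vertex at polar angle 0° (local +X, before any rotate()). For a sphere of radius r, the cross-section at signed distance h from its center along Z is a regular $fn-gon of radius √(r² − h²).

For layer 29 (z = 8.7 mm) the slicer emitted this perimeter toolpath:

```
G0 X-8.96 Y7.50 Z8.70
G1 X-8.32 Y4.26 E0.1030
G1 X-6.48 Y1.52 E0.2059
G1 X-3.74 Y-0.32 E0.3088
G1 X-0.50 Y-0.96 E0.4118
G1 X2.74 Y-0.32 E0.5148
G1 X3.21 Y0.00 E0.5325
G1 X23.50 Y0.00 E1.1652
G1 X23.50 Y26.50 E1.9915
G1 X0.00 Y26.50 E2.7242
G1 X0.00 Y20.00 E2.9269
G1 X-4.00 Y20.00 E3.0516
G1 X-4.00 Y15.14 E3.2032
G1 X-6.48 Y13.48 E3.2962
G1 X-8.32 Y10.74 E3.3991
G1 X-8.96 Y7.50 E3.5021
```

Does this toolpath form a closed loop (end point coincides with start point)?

yes

Start point (G0): (-8.96, 7.50). End point (last G1): the path returns to the start — closed.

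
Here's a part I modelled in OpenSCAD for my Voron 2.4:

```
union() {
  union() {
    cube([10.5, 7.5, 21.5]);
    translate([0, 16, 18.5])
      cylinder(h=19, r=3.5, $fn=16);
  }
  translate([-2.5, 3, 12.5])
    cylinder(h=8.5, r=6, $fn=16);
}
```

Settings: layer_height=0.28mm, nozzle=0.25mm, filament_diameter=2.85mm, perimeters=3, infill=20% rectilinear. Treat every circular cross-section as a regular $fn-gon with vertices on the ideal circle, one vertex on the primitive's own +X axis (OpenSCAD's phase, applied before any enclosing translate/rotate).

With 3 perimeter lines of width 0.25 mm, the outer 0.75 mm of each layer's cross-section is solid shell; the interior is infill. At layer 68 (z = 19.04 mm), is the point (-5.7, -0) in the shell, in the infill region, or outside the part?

infill

At z = 19.04 mm: the cube is present — its section is the full 10.5×7.5 rectangle; the r=3.5 cylinder at (0, 16) gives a regular 16-gon of circumradius 3.5 (constant along its height); Combining (union): the 2 present regions are separate (no shared area or edge), so areas and boundary lengths simply add and each stays a separate island — 2 connected regions; the r=6 cylinder at (-2.5, 3) gives a regular 16-gon of circumradius 6 (constant along its height); Combining (union): the regions partially overlap (shared area 22.06 mm²), so overlapping operands fuse into one piece — 2 connected regions. Overall, the cross-section has 2 separate islands. The nearest boundary edge runs (-6.74, -1.24)→(-8.04, 0.70); distance from the point to it = 1.56 mm. (Shell/infill is judged within the island containing the point — the largest one.) The point is inside the cross-section and 1.56 mm from the nearest boundary — more than the 0.75 mm shell width (3 × 0.25), so it's in the infill interior.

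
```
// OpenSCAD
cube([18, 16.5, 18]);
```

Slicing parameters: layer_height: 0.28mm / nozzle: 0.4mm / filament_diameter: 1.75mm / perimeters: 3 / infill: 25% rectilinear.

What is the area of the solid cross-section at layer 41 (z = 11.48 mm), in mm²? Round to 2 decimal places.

At z = 11.48 mm: the cube is present — its section is the full 18×16.5 rectangle (area 297.00 mm²). Overall, the cross-section is a single solid region. Net area = 297.00 mm².

297.00 mm²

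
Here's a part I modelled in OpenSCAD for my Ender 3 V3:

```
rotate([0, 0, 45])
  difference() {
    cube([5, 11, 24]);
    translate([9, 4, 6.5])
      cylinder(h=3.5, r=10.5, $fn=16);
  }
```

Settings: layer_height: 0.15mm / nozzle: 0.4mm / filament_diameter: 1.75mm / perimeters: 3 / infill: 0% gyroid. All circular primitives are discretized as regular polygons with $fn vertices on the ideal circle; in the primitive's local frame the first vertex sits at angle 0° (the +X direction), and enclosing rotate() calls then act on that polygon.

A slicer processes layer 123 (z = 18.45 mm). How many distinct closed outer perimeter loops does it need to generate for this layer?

At z = 18.45 mm: the 5×11 cube contributes its full rectangle; the cylinder at (9, 4) is not intersected at this z (z outside [6.5, 10]); Taking the first minus the rest: none of the subtracted shapes is present at this height, so the 5×11 cube is unchanged — 1 connected region; (whole slice rotated 45° about Z — lengths, areas and connectivity unchanged). The result has 1 disconnected region.

1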